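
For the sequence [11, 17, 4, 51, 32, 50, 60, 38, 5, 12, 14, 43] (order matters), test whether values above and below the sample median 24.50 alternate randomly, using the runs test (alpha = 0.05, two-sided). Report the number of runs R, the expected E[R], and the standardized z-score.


Step 1: Compute median = 24.50; label A = above, B = below.
Labels in order: BBBAAAAABBBA  (n_A = 6, n_B = 6)
Step 2: Count runs R = 4.
Step 3: Under H0 (random ordering), E[R] = 2*n_A*n_B/(n_A+n_B) + 1 = 2*6*6/12 + 1 = 7.0000.
        Var[R] = 2*n_A*n_B*(2*n_A*n_B - n_A - n_B) / ((n_A+n_B)^2 * (n_A+n_B-1)) = 4320/1584 = 2.7273.
        SD[R] = 1.6514.
Step 4: Continuity-corrected z = (R + 0.5 - E[R]) / SD[R] = (4 + 0.5 - 7.0000) / 1.6514 = -1.5138.
Step 5: Two-sided p-value via normal approximation = 2*(1 - Phi(|z|)) = 0.130070.
Step 6: alpha = 0.05. fail to reject H0.

R = 4, z = -1.5138, p = 0.130070, fail to reject H0.


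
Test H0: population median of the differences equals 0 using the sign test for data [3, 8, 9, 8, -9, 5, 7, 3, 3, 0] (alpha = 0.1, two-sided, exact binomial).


Step 1: Discard zero differences. Original n = 10; n_eff = number of nonzero differences = 9.
Nonzero differences (with sign): +3, +8, +9, +8, -9, +5, +7, +3, +3
Step 2: Count signs: positive = 8, negative = 1.
Step 3: Under H0: P(positive) = 0.5, so the number of positives S ~ Bin(9, 0.5).
Step 4: Two-sided exact p-value = sum of Bin(9,0.5) probabilities at or below the observed probability = 0.039062.
Step 5: alpha = 0.1. reject H0.

n_eff = 9, pos = 8, neg = 1, p = 0.039062, reject H0.


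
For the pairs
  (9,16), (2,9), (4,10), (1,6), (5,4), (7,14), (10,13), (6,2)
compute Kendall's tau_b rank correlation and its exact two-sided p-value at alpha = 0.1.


Step 1: Enumerate the 28 unordered pairs (i,j) with i<j and classify each by sign(x_j-x_i) * sign(y_j-y_i).
  (1,2):dx=-7,dy=-7->C; (1,3):dx=-5,dy=-6->C; (1,4):dx=-8,dy=-10->C; (1,5):dx=-4,dy=-12->C
  (1,6):dx=-2,dy=-2->C; (1,7):dx=+1,dy=-3->D; (1,8):dx=-3,dy=-14->C; (2,3):dx=+2,dy=+1->C
  (2,4):dx=-1,dy=-3->C; (2,5):dx=+3,dy=-5->D; (2,6):dx=+5,dy=+5->C; (2,7):dx=+8,dy=+4->C
  (2,8):dx=+4,dy=-7->D; (3,4):dx=-3,dy=-4->C; (3,5):dx=+1,dy=-6->D; (3,6):dx=+3,dy=+4->C
  (3,7):dx=+6,dy=+3->C; (3,8):dx=+2,dy=-8->D; (4,5):dx=+4,dy=-2->D; (4,6):dx=+6,dy=+8->C
  (4,7):dx=+9,dy=+7->C; (4,8):dx=+5,dy=-4->D; (5,6):dx=+2,dy=+10->C; (5,7):dx=+5,dy=+9->C
  (5,8):dx=+1,dy=-2->D; (6,7):dx=+3,dy=-1->D; (6,8):dx=-1,dy=-12->C; (7,8):dx=-4,dy=-11->C
Step 2: C = 19, D = 9, total pairs = 28.
Step 3: tau = (C - D)/(n(n-1)/2) = (19 - 9)/28 = 0.357143.
Step 4: Exact two-sided p-value (enumerate n! = 40320 permutations of y under H0): p = 0.275099.
Step 5: alpha = 0.1. fail to reject H0.

tau_b = 0.3571 (C=19, D=9), p = 0.275099, fail to reject H0.


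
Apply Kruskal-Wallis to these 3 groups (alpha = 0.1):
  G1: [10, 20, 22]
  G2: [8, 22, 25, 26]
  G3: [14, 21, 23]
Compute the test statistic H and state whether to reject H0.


Step 1: Combine all N = 10 observations and assign midranks.
sorted (value, group, rank): (8,G2,1), (10,G1,2), (14,G3,3), (20,G1,4), (21,G3,5), (22,G1,6.5), (22,G2,6.5), (23,G3,8), (25,G2,9), (26,G2,10)
Step 2: Sum ranks within each group.
R_1 = 12.5 (n_1 = 3)
R_2 = 26.5 (n_2 = 4)
R_3 = 16 (n_3 = 3)
Step 3: H = 12/(N(N+1)) * sum(R_i^2/n_i) - 3(N+1)
     = 12/(10*11) * (12.5^2/3 + 26.5^2/4 + 16^2/3) - 3*11
     = 0.109091 * 312.979 - 33
     = 1.143182.
Step 4: Ties present; correction factor C = 1 - 6/(10^3 - 10) = 0.993939. Corrected H = 1.143182 / 0.993939 = 1.150152.
Step 5: Under H0, H ~ chi^2(2); p-value = 0.562662.
Step 6: alpha = 0.1. fail to reject H0.

H = 1.1502, df = 2, p = 0.562662, fail to reject H0.


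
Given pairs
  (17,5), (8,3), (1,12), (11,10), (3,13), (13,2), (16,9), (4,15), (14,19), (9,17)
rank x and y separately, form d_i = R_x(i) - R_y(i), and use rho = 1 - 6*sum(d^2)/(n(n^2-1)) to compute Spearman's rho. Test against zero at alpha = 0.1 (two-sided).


Step 1: Rank x and y separately (midranks; no ties here).
rank(x): 17->10, 8->4, 1->1, 11->6, 3->2, 13->7, 16->9, 4->3, 14->8, 9->5
rank(y): 5->3, 3->2, 12->6, 10->5, 13->7, 2->1, 9->4, 15->8, 19->10, 17->9
Step 2: d_i = R_x(i) - R_y(i); compute d_i^2.
  (10-3)^2=49, (4-2)^2=4, (1-6)^2=25, (6-5)^2=1, (2-7)^2=25, (7-1)^2=36, (9-4)^2=25, (3-8)^2=25, (8-10)^2=4, (5-9)^2=16
sum(d^2) = 210.
Step 3: rho = 1 - 6*210 / (10*(10^2 - 1)) = 1 - 1260/990 = -0.272727.
Step 4: Under H0, t = rho * sqrt((n-2)/(1-rho^2)) = -0.8018 ~ t(8).
Step 5: Two-sided p-value from the t-distribution with 8 df = 0.445838.
Step 6: alpha = 0.1. fail to reject H0.

rho = -0.2727, p = 0.445838, fail to reject H0 at alpha = 0.1.


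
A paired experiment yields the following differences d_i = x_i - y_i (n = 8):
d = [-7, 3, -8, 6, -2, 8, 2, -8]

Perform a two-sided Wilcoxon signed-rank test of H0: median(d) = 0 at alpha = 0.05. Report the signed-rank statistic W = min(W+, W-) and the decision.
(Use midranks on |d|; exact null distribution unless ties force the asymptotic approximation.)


Step 1: Drop any zero differences (none here) and take |d_i|.
|d| = [7, 3, 8, 6, 2, 8, 2, 8]
Step 2: Midrank |d_i| (ties get averaged ranks).
ranks: |7|->5, |3|->3, |8|->7, |6|->4, |2|->1.5, |8|->7, |2|->1.5, |8|->7
Step 3: Attach original signs; sum ranks with positive sign and with negative sign.
W+ = 3 + 4 + 7 + 1.5 = 15.5
W- = 5 + 7 + 1.5 + 7 = 20.5
(Check: W+ + W- = 36 should equal n(n+1)/2 = 36.)
Step 4: Test statistic W = min(W+, W-) = 15.5.
Step 5: Ties in |d|, so use the tie-corrected normal approximation.
        E[W] = n(n+1)/4 = 8*9/4 = 18.
        Tie groups: |d|=2 (t=2), |d|=8 (t=3); sum(t^3 - t) = 30.
        Var[W] = n(n+1)(2n+1)/24 - sum(t^3-t)/48 = 1224/24 - 30/48 = 50.375.
        z = (W - E[W]) / sqrt(Var[W]) = (15.5 - 18) / 7.0975 = -0.3522.
        Two-sided p = 2*Phi(z) = 0.724662.
Step 6: alpha = 0.05. fail to reject H0.

W+ = 15.5, W- = 20.5, W = min = 15.5, p = 0.724662, fail to reject H0.


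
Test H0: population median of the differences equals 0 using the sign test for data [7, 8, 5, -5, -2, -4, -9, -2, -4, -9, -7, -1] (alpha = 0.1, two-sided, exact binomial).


Step 1: Discard zero differences. Original n = 12; n_eff = number of nonzero differences = 12.
Nonzero differences (with sign): +7, +8, +5, -5, -2, -4, -9, -2, -4, -9, -7, -1
Step 2: Count signs: positive = 3, negative = 9.
Step 3: Under H0: P(positive) = 0.5, so the number of positives S ~ Bin(12, 0.5).
Step 4: Two-sided exact p-value = sum of Bin(12,0.5) probabilities at or below the observed probability = 0.145996.
Step 5: alpha = 0.1. fail to reject H0.

n_eff = 12, pos = 3, neg = 9, p = 0.145996, fail to reject H0.


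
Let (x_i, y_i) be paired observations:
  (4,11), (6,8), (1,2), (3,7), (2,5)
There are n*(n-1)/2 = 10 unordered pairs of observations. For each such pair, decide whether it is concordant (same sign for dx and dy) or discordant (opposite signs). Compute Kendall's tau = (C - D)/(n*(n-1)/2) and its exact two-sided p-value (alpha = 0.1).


Step 1: Enumerate the 10 unordered pairs (i,j) with i<j and classify each by sign(x_j-x_i) * sign(y_j-y_i).
  (1,2):dx=+2,dy=-3->D; (1,3):dx=-3,dy=-9->C; (1,4):dx=-1,dy=-4->C; (1,5):dx=-2,dy=-6->C
  (2,3):dx=-5,dy=-6->C; (2,4):dx=-3,dy=-1->C; (2,5):dx=-4,dy=-3->C; (3,4):dx=+2,dy=+5->C
  (3,5):dx=+1,dy=+3->C; (4,5):dx=-1,dy=-2->C
Step 2: C = 9, D = 1, total pairs = 10.
Step 3: tau = (C - D)/(n(n-1)/2) = (9 - 1)/10 = 0.800000.
Step 4: Exact two-sided p-value (enumerate n! = 120 permutations of y under H0): p = 0.083333.
Step 5: alpha = 0.1. reject H0.

tau_b = 0.8000 (C=9, D=1), p = 0.083333, reject H0.


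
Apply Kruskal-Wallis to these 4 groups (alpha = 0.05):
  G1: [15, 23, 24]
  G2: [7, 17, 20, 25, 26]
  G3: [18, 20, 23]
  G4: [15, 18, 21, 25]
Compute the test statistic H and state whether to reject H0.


Step 1: Combine all N = 15 observations and assign midranks.
sorted (value, group, rank): (7,G2,1), (15,G1,2.5), (15,G4,2.5), (17,G2,4), (18,G3,5.5), (18,G4,5.5), (20,G2,7.5), (20,G3,7.5), (21,G4,9), (23,G1,10.5), (23,G3,10.5), (24,G1,12), (25,G2,13.5), (25,G4,13.5), (26,G2,15)
Step 2: Sum ranks within each group.
R_1 = 25 (n_1 = 3)
R_2 = 41 (n_2 = 5)
R_3 = 23.5 (n_3 = 3)
R_4 = 30.5 (n_4 = 4)
Step 3: H = 12/(N(N+1)) * sum(R_i^2/n_i) - 3(N+1)
     = 12/(15*16) * (25^2/3 + 41^2/5 + 23.5^2/3 + 30.5^2/4) - 3*16
     = 0.050000 * 961.179 - 48
     = 0.058958.
Step 4: Ties present; correction factor C = 1 - 30/(15^3 - 15) = 0.991071. Corrected H = 0.058958 / 0.991071 = 0.059489.
Step 5: Under H0, H ~ chi^2(3); p-value = 0.996209.
Step 6: alpha = 0.05. fail to reject H0.

H = 0.0595, df = 3, p = 0.996209, fail to reject H0.


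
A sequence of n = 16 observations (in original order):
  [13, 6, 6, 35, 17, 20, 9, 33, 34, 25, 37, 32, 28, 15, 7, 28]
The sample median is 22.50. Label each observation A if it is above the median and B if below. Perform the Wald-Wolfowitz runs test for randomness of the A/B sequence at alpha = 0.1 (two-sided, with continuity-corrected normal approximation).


Step 1: Compute median = 22.50; label A = above, B = below.
Labels in order: BBBABBBAAAAAABBA  (n_A = 8, n_B = 8)
Step 2: Count runs R = 6.
Step 3: Under H0 (random ordering), E[R] = 2*n_A*n_B/(n_A+n_B) + 1 = 2*8*8/16 + 1 = 9.0000.
        Var[R] = 2*n_A*n_B*(2*n_A*n_B - n_A - n_B) / ((n_A+n_B)^2 * (n_A+n_B-1)) = 14336/3840 = 3.7333.
        SD[R] = 1.9322.
Step 4: Continuity-corrected z = (R + 0.5 - E[R]) / SD[R] = (6 + 0.5 - 9.0000) / 1.9322 = -1.2939.
Step 5: Two-sided p-value via normal approximation = 2*(1 - Phi(|z|)) = 0.195709.
Step 6: alpha = 0.1. fail to reject H0.

R = 6, z = -1.2939, p = 0.195709, fail to reject H0.


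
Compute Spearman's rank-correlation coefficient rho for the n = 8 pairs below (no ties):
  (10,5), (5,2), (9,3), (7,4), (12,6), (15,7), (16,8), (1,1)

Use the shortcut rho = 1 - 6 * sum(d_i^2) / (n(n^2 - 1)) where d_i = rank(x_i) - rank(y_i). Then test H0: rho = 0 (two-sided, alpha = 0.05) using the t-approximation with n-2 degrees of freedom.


Step 1: Rank x and y separately (midranks; no ties here).
rank(x): 10->5, 5->2, 9->4, 7->3, 12->6, 15->7, 16->8, 1->1
rank(y): 5->5, 2->2, 3->3, 4->4, 6->6, 7->7, 8->8, 1->1
Step 2: d_i = R_x(i) - R_y(i); compute d_i^2.
  (5-5)^2=0, (2-2)^2=0, (4-3)^2=1, (3-4)^2=1, (6-6)^2=0, (7-7)^2=0, (8-8)^2=0, (1-1)^2=0
sum(d^2) = 2.
Step 3: rho = 1 - 6*2 / (8*(8^2 - 1)) = 1 - 12/504 = 0.976190.
Step 4: Under H0, t = rho * sqrt((n-2)/(1-rho^2)) = 11.0235 ~ t(6).
Step 5: Two-sided p-value from the t-distribution with 6 df = 0.000033.
Step 6: alpha = 0.05. reject H0.

rho = 0.9762, p = 0.000033, reject H0 at alpha = 0.05.


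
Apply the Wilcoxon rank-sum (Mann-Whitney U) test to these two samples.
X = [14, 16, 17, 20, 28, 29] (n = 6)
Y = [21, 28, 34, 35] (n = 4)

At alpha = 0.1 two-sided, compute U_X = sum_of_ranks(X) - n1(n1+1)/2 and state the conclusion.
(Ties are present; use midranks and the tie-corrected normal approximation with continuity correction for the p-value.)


Step 1: Combine and sort all 10 observations; assign midranks.
sorted (value, group): (14,X), (16,X), (17,X), (20,X), (21,Y), (28,X), (28,Y), (29,X), (34,Y), (35,Y)
ranks: 14->1, 16->2, 17->3, 20->4, 21->5, 28->6.5, 28->6.5, 29->8, 34->9, 35->10
Step 2: Rank sum for X: R1 = 1 + 2 + 3 + 4 + 6.5 + 8 = 24.5.
Step 3: U_X = R1 - n1(n1+1)/2 = 24.5 - 6*7/2 = 24.5 - 21 = 3.5.
       U_Y = n1*n2 - U_X = 24 - 3.5 = 20.5.
Step 4: Ties are present, so use the tie-corrected normal approximation (with continuity correction) for the p-value.
Step 5: p-value = 0.087118; compare to alpha = 0.1. reject H0.

U_X = 3.5, p = 0.087118, reject H0 at alpha = 0.1.


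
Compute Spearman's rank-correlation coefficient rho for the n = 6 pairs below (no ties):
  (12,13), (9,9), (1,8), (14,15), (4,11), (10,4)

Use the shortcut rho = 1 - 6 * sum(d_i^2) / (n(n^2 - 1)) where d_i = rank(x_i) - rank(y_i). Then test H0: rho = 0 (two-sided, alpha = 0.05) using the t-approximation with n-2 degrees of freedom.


Step 1: Rank x and y separately (midranks; no ties here).
rank(x): 12->5, 9->3, 1->1, 14->6, 4->2, 10->4
rank(y): 13->5, 9->3, 8->2, 15->6, 11->4, 4->1
Step 2: d_i = R_x(i) - R_y(i); compute d_i^2.
  (5-5)^2=0, (3-3)^2=0, (1-2)^2=1, (6-6)^2=0, (2-4)^2=4, (4-1)^2=9
sum(d^2) = 14.
Step 3: rho = 1 - 6*14 / (6*(6^2 - 1)) = 1 - 84/210 = 0.600000.
Step 4: Under H0, t = rho * sqrt((n-2)/(1-rho^2)) = 1.5000 ~ t(4).
Step 5: Two-sided p-value from the t-distribution with 4 df = 0.208000.
Step 6: alpha = 0.05. fail to reject H0.

rho = 0.6000, p = 0.208000, fail to reject H0 at alpha = 0.05.


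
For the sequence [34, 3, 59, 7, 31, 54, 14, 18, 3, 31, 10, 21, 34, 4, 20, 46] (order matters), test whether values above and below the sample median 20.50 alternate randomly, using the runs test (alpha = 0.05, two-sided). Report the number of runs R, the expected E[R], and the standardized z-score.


Step 1: Compute median = 20.50; label A = above, B = below.
Labels in order: ABABAABBBABAABBA  (n_A = 8, n_B = 8)
Step 2: Count runs R = 11.
Step 3: Under H0 (random ordering), E[R] = 2*n_A*n_B/(n_A+n_B) + 1 = 2*8*8/16 + 1 = 9.0000.
        Var[R] = 2*n_A*n_B*(2*n_A*n_B - n_A - n_B) / ((n_A+n_B)^2 * (n_A+n_B-1)) = 14336/3840 = 3.7333.
        SD[R] = 1.9322.
Step 4: Continuity-corrected z = (R - 0.5 - E[R]) / SD[R] = (11 - 0.5 - 9.0000) / 1.9322 = 0.7763.
Step 5: Two-sided p-value via normal approximation = 2*(1 - Phi(|z|)) = 0.437558.
Step 6: alpha = 0.05. fail to reject H0.

R = 11, z = 0.7763, p = 0.437558, fail to reject H0.


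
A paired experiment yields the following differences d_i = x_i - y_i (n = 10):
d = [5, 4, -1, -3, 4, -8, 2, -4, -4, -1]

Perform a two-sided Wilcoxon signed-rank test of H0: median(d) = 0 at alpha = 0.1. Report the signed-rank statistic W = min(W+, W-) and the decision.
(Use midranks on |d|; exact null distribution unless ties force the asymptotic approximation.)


Step 1: Drop any zero differences (none here) and take |d_i|.
|d| = [5, 4, 1, 3, 4, 8, 2, 4, 4, 1]
Step 2: Midrank |d_i| (ties get averaged ranks).
ranks: |5|->9, |4|->6.5, |1|->1.5, |3|->4, |4|->6.5, |8|->10, |2|->3, |4|->6.5, |4|->6.5, |1|->1.5
Step 3: Attach original signs; sum ranks with positive sign and with negative sign.
W+ = 9 + 6.5 + 6.5 + 3 = 25
W- = 1.5 + 4 + 10 + 6.5 + 6.5 + 1.5 = 30
(Check: W+ + W- = 55 should equal n(n+1)/2 = 55.)
Step 4: Test statistic W = min(W+, W-) = 25.
Step 5: Ties in |d|, so use the tie-corrected normal approximation.
        E[W] = n(n+1)/4 = 10*11/4 = 27.5.
        Tie groups: |d|=1 (t=2), |d|=4 (t=4); sum(t^3 - t) = 66.
        Var[W] = n(n+1)(2n+1)/24 - sum(t^3-t)/48 = 2310/24 - 66/48 = 94.875.
        z = (W - E[W]) / sqrt(Var[W]) = (25 - 27.5) / 9.7404 = -0.2567.
        Two-sided p = 2*Phi(z) = 0.797439.
Step 6: alpha = 0.1. fail to reject H0.

W+ = 25, W- = 30, W = min = 25, p = 0.797439, fail to reject H0.


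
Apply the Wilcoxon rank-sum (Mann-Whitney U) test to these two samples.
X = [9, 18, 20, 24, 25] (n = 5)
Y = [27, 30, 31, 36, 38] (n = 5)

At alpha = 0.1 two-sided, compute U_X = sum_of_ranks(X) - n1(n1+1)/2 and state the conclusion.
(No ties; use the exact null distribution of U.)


Step 1: Combine and sort all 10 observations; assign midranks.
sorted (value, group): (9,X), (18,X), (20,X), (24,X), (25,X), (27,Y), (30,Y), (31,Y), (36,Y), (38,Y)
ranks: 9->1, 18->2, 20->3, 24->4, 25->5, 27->6, 30->7, 31->8, 36->9, 38->10
Step 2: Rank sum for X: R1 = 1 + 2 + 3 + 4 + 5 = 15.
Step 3: U_X = R1 - n1(n1+1)/2 = 15 - 5*6/2 = 15 - 15 = 0.
       U_Y = n1*n2 - U_X = 25 - 0 = 25.
Step 4: No ties, so the exact null distribution of U (based on enumerating the C(10,5) = 252 equally likely rank assignments) gives the two-sided p-value.
Step 5: p-value = 0.007937; compare to alpha = 0.1. reject H0.

U_X = 0, p = 0.007937, reject H0 at alpha = 0.1.


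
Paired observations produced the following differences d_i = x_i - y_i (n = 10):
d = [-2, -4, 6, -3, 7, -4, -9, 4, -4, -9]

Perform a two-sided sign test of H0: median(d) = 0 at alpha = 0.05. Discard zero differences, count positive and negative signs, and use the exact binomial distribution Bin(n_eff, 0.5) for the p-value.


Step 1: Discard zero differences. Original n = 10; n_eff = number of nonzero differences = 10.
Nonzero differences (with sign): -2, -4, +6, -3, +7, -4, -9, +4, -4, -9
Step 2: Count signs: positive = 3, negative = 7.
Step 3: Under H0: P(positive) = 0.5, so the number of positives S ~ Bin(10, 0.5).
Step 4: Two-sided exact p-value = sum of Bin(10,0.5) probabilities at or below the observed probability = 0.343750.
Step 5: alpha = 0.05. fail to reject H0.

n_eff = 10, pos = 3, neg = 7, p = 0.343750, fail to reject H0.


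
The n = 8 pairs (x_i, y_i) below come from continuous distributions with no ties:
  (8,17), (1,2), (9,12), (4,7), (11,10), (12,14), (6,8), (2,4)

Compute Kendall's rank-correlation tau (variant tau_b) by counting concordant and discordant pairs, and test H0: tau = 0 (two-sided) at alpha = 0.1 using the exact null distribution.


Step 1: Enumerate the 28 unordered pairs (i,j) with i<j and classify each by sign(x_j-x_i) * sign(y_j-y_i).
  (1,2):dx=-7,dy=-15->C; (1,3):dx=+1,dy=-5->D; (1,4):dx=-4,dy=-10->C; (1,5):dx=+3,dy=-7->D
  (1,6):dx=+4,dy=-3->D; (1,7):dx=-2,dy=-9->C; (1,8):dx=-6,dy=-13->C; (2,3):dx=+8,dy=+10->C
  (2,4):dx=+3,dy=+5->C; (2,5):dx=+10,dy=+8->C; (2,6):dx=+11,dy=+12->C; (2,7):dx=+5,dy=+6->C
  (2,8):dx=+1,dy=+2->C; (3,4):dx=-5,dy=-5->C; (3,5):dx=+2,dy=-2->D; (3,6):dx=+3,dy=+2->C
  (3,7):dx=-3,dy=-4->C; (3,8):dx=-7,dy=-8->C; (4,5):dx=+7,dy=+3->C; (4,6):dx=+8,dy=+7->C
  (4,7):dx=+2,dy=+1->C; (4,8):dx=-2,dy=-3->C; (5,6):dx=+1,dy=+4->C; (5,7):dx=-5,dy=-2->C
  (5,8):dx=-9,dy=-6->C; (6,7):dx=-6,dy=-6->C; (6,8):dx=-10,dy=-10->C; (7,8):dx=-4,dy=-4->C
Step 2: C = 24, D = 4, total pairs = 28.
Step 3: tau = (C - D)/(n(n-1)/2) = (24 - 4)/28 = 0.714286.
Step 4: Exact two-sided p-value (enumerate n! = 40320 permutations of y under H0): p = 0.014137.
Step 5: alpha = 0.1. reject H0.

tau_b = 0.7143 (C=24, D=4), p = 0.014137, reject H0.


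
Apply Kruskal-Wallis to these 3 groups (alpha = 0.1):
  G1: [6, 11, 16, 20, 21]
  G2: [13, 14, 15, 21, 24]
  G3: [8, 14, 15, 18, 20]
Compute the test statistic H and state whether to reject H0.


Step 1: Combine all N = 15 observations and assign midranks.
sorted (value, group, rank): (6,G1,1), (8,G3,2), (11,G1,3), (13,G2,4), (14,G2,5.5), (14,G3,5.5), (15,G2,7.5), (15,G3,7.5), (16,G1,9), (18,G3,10), (20,G1,11.5), (20,G3,11.5), (21,G1,13.5), (21,G2,13.5), (24,G2,15)
Step 2: Sum ranks within each group.
R_1 = 38 (n_1 = 5)
R_2 = 45.5 (n_2 = 5)
R_3 = 36.5 (n_3 = 5)
Step 3: H = 12/(N(N+1)) * sum(R_i^2/n_i) - 3(N+1)
     = 12/(15*16) * (38^2/5 + 45.5^2/5 + 36.5^2/5) - 3*16
     = 0.050000 * 969.3 - 48
     = 0.465000.
Step 4: Ties present; correction factor C = 1 - 24/(15^3 - 15) = 0.992857. Corrected H = 0.465000 / 0.992857 = 0.468345.
Step 5: Under H0, H ~ chi^2(2); p-value = 0.791225.
Step 6: alpha = 0.1. fail to reject H0.

H = 0.4683, df = 2, p = 0.791225, fail to reject H0.


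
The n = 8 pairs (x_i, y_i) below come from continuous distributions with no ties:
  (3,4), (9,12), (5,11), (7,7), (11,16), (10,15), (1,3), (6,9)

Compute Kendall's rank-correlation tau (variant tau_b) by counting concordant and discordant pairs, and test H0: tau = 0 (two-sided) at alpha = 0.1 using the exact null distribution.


Step 1: Enumerate the 28 unordered pairs (i,j) with i<j and classify each by sign(x_j-x_i) * sign(y_j-y_i).
  (1,2):dx=+6,dy=+8->C; (1,3):dx=+2,dy=+7->C; (1,4):dx=+4,dy=+3->C; (1,5):dx=+8,dy=+12->C
  (1,6):dx=+7,dy=+11->C; (1,7):dx=-2,dy=-1->C; (1,8):dx=+3,dy=+5->C; (2,3):dx=-4,dy=-1->C
  (2,4):dx=-2,dy=-5->C; (2,5):dx=+2,dy=+4->C; (2,6):dx=+1,dy=+3->C; (2,7):dx=-8,dy=-9->C
  (2,8):dx=-3,dy=-3->C; (3,4):dx=+2,dy=-4->D; (3,5):dx=+6,dy=+5->C; (3,6):dx=+5,dy=+4->C
  (3,7):dx=-4,dy=-8->C; (3,8):dx=+1,dy=-2->D; (4,5):dx=+4,dy=+9->C; (4,6):dx=+3,dy=+8->C
  (4,7):dx=-6,dy=-4->C; (4,8):dx=-1,dy=+2->D; (5,6):dx=-1,dy=-1->C; (5,7):dx=-10,dy=-13->C
  (5,8):dx=-5,dy=-7->C; (6,7):dx=-9,dy=-12->C; (6,8):dx=-4,dy=-6->C; (7,8):dx=+5,dy=+6->C
Step 2: C = 25, D = 3, total pairs = 28.
Step 3: tau = (C - D)/(n(n-1)/2) = (25 - 3)/28 = 0.785714.
Step 4: Exact two-sided p-value (enumerate n! = 40320 permutations of y under H0): p = 0.005506.
Step 5: alpha = 0.1. reject H0.

tau_b = 0.7857 (C=25, D=3), p = 0.005506, reject H0.


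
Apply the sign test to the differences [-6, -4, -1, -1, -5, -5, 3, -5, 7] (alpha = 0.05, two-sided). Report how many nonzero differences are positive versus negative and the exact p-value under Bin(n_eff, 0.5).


Step 1: Discard zero differences. Original n = 9; n_eff = number of nonzero differences = 9.
Nonzero differences (with sign): -6, -4, -1, -1, -5, -5, +3, -5, +7
Step 2: Count signs: positive = 2, negative = 7.
Step 3: Under H0: P(positive) = 0.5, so the number of positives S ~ Bin(9, 0.5).
Step 4: Two-sided exact p-value = sum of Bin(9,0.5) probabilities at or below the observed probability = 0.179688.
Step 5: alpha = 0.05. fail to reject H0.

n_eff = 9, pos = 2, neg = 7, p = 0.179688, fail to reject H0.


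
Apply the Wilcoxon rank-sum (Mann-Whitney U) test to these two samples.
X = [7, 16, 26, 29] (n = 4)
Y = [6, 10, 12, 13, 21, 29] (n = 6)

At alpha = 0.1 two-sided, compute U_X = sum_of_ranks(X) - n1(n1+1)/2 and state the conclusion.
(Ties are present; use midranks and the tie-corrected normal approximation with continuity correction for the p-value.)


Step 1: Combine and sort all 10 observations; assign midranks.
sorted (value, group): (6,Y), (7,X), (10,Y), (12,Y), (13,Y), (16,X), (21,Y), (26,X), (29,X), (29,Y)
ranks: 6->1, 7->2, 10->3, 12->4, 13->5, 16->6, 21->7, 26->8, 29->9.5, 29->9.5
Step 2: Rank sum for X: R1 = 2 + 6 + 8 + 9.5 = 25.5.
Step 3: U_X = R1 - n1(n1+1)/2 = 25.5 - 4*5/2 = 25.5 - 10 = 15.5.
       U_Y = n1*n2 - U_X = 24 - 15.5 = 8.5.
Step 4: Ties are present, so use the tie-corrected normal approximation (with continuity correction) for the p-value.
Step 5: p-value = 0.521166; compare to alpha = 0.1. fail to reject H0.

U_X = 15.5, p = 0.521166, fail to reject H0 at alpha = 0.1.


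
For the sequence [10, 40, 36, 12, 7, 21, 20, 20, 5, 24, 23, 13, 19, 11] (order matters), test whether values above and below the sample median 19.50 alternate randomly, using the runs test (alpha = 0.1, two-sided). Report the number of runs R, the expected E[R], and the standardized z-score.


Step 1: Compute median = 19.50; label A = above, B = below.
Labels in order: BAABBAAABAABBB  (n_A = 7, n_B = 7)
Step 2: Count runs R = 7.
Step 3: Under H0 (random ordering), E[R] = 2*n_A*n_B/(n_A+n_B) + 1 = 2*7*7/14 + 1 = 8.0000.
        Var[R] = 2*n_A*n_B*(2*n_A*n_B - n_A - n_B) / ((n_A+n_B)^2 * (n_A+n_B-1)) = 8232/2548 = 3.2308.
        SD[R] = 1.7974.
Step 4: Continuity-corrected z = (R + 0.5 - E[R]) / SD[R] = (7 + 0.5 - 8.0000) / 1.7974 = -0.2782.
Step 5: Two-sided p-value via normal approximation = 2*(1 - Phi(|z|)) = 0.780879.
Step 6: alpha = 0.1. fail to reject H0.

R = 7, z = -0.2782, p = 0.780879, fail to reject H0.


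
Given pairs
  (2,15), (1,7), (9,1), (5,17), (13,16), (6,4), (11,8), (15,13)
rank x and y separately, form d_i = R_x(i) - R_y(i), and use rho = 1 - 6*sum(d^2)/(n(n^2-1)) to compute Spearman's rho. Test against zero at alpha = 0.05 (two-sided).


Step 1: Rank x and y separately (midranks; no ties here).
rank(x): 2->2, 1->1, 9->5, 5->3, 13->7, 6->4, 11->6, 15->8
rank(y): 15->6, 7->3, 1->1, 17->8, 16->7, 4->2, 8->4, 13->5
Step 2: d_i = R_x(i) - R_y(i); compute d_i^2.
  (2-6)^2=16, (1-3)^2=4, (5-1)^2=16, (3-8)^2=25, (7-7)^2=0, (4-2)^2=4, (6-4)^2=4, (8-5)^2=9
sum(d^2) = 78.
Step 3: rho = 1 - 6*78 / (8*(8^2 - 1)) = 1 - 468/504 = 0.071429.
Step 4: Under H0, t = rho * sqrt((n-2)/(1-rho^2)) = 0.1754 ~ t(6).
Step 5: Two-sided p-value from the t-distribution with 6 df = 0.866526.
Step 6: alpha = 0.05. fail to reject H0.

rho = 0.0714, p = 0.866526, fail to reject H0 at alpha = 0.05.


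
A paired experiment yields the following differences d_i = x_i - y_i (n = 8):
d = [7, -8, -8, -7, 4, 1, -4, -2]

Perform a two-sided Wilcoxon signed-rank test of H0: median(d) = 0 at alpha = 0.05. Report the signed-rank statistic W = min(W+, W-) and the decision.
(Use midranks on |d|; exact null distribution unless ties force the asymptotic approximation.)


Step 1: Drop any zero differences (none here) and take |d_i|.
|d| = [7, 8, 8, 7, 4, 1, 4, 2]
Step 2: Midrank |d_i| (ties get averaged ranks).
ranks: |7|->5.5, |8|->7.5, |8|->7.5, |7|->5.5, |4|->3.5, |1|->1, |4|->3.5, |2|->2
Step 3: Attach original signs; sum ranks with positive sign and with negative sign.
W+ = 5.5 + 3.5 + 1 = 10
W- = 7.5 + 7.5 + 5.5 + 3.5 + 2 = 26
(Check: W+ + W- = 36 should equal n(n+1)/2 = 36.)
Step 4: Test statistic W = min(W+, W-) = 10.
Step 5: Ties in |d|, so use the tie-corrected normal approximation.
        E[W] = n(n+1)/4 = 8*9/4 = 18.
        Tie groups: |d|=4 (t=2), |d|=7 (t=2), |d|=8 (t=2); sum(t^3 - t) = 18.
        Var[W] = n(n+1)(2n+1)/24 - sum(t^3-t)/48 = 1224/24 - 18/48 = 50.625.
        z = (W - E[W]) / sqrt(Var[W]) = (10 - 18) / 7.1151 = -1.1244.
        Two-sided p = 2*Phi(z) = 0.260858.
Step 6: alpha = 0.05. fail to reject H0.

W+ = 10, W- = 26, W = min = 10, p = 0.260858, fail to reject H0.


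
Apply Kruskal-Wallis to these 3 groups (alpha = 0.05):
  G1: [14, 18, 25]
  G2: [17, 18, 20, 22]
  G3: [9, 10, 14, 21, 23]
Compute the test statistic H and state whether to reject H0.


Step 1: Combine all N = 12 observations and assign midranks.
sorted (value, group, rank): (9,G3,1), (10,G3,2), (14,G1,3.5), (14,G3,3.5), (17,G2,5), (18,G1,6.5), (18,G2,6.5), (20,G2,8), (21,G3,9), (22,G2,10), (23,G3,11), (25,G1,12)
Step 2: Sum ranks within each group.
R_1 = 22 (n_1 = 3)
R_2 = 29.5 (n_2 = 4)
R_3 = 26.5 (n_3 = 5)
Step 3: H = 12/(N(N+1)) * sum(R_i^2/n_i) - 3(N+1)
     = 12/(12*13) * (22^2/3 + 29.5^2/4 + 26.5^2/5) - 3*13
     = 0.076923 * 519.346 - 39
     = 0.949679.
Step 4: Ties present; correction factor C = 1 - 12/(12^3 - 12) = 0.993007. Corrected H = 0.949679 / 0.993007 = 0.956367.
Step 5: Under H0, H ~ chi^2(2); p-value = 0.619908.
Step 6: alpha = 0.05. fail to reject H0.

H = 0.9564, df = 2, p = 0.619908, fail to reject H0.


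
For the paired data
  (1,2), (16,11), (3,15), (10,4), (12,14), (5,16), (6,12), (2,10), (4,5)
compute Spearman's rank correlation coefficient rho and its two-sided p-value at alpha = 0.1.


Step 1: Rank x and y separately (midranks; no ties here).
rank(x): 1->1, 16->9, 3->3, 10->7, 12->8, 5->5, 6->6, 2->2, 4->4
rank(y): 2->1, 11->5, 15->8, 4->2, 14->7, 16->9, 12->6, 10->4, 5->3
Step 2: d_i = R_x(i) - R_y(i); compute d_i^2.
  (1-1)^2=0, (9-5)^2=16, (3-8)^2=25, (7-2)^2=25, (8-7)^2=1, (5-9)^2=16, (6-6)^2=0, (2-4)^2=4, (4-3)^2=1
sum(d^2) = 88.
Step 3: rho = 1 - 6*88 / (9*(9^2 - 1)) = 1 - 528/720 = 0.266667.
Step 4: Under H0, t = rho * sqrt((n-2)/(1-rho^2)) = 0.7320 ~ t(7).
Step 5: Two-sided p-value from the t-distribution with 7 df = 0.487922.
Step 6: alpha = 0.1. fail to reject H0.

rho = 0.2667, p = 0.487922, fail to reject H0 at alpha = 0.1.


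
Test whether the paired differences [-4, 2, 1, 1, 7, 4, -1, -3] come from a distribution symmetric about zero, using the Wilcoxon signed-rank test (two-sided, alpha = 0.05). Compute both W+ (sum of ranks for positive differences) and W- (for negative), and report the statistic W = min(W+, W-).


Step 1: Drop any zero differences (none here) and take |d_i|.
|d| = [4, 2, 1, 1, 7, 4, 1, 3]
Step 2: Midrank |d_i| (ties get averaged ranks).
ranks: |4|->6.5, |2|->4, |1|->2, |1|->2, |7|->8, |4|->6.5, |1|->2, |3|->5
Step 3: Attach original signs; sum ranks with positive sign and with negative sign.
W+ = 4 + 2 + 2 + 8 + 6.5 = 22.5
W- = 6.5 + 2 + 5 = 13.5
(Check: W+ + W- = 36 should equal n(n+1)/2 = 36.)
Step 4: Test statistic W = min(W+, W-) = 13.5.
Step 5: Ties in |d|, so use the tie-corrected normal approximation.
        E[W] = n(n+1)/4 = 8*9/4 = 18.
        Tie groups: |d|=1 (t=3), |d|=4 (t=2); sum(t^3 - t) = 30.
        Var[W] = n(n+1)(2n+1)/24 - sum(t^3-t)/48 = 1224/24 - 30/48 = 50.375.
        z = (W - E[W]) / sqrt(Var[W]) = (13.5 - 18) / 7.0975 = -0.6340.
        Two-sided p = 2*Phi(z) = 0.526066.
Step 6: alpha = 0.05. fail to reject H0.

W+ = 22.5, W- = 13.5, W = min = 13.5, p = 0.526066, fail to reject H0.


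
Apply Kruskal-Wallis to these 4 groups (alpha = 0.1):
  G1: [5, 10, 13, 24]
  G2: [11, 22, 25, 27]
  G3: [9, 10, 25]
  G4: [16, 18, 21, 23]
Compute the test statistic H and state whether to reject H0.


Step 1: Combine all N = 15 observations and assign midranks.
sorted (value, group, rank): (5,G1,1), (9,G3,2), (10,G1,3.5), (10,G3,3.5), (11,G2,5), (13,G1,6), (16,G4,7), (18,G4,8), (21,G4,9), (22,G2,10), (23,G4,11), (24,G1,12), (25,G2,13.5), (25,G3,13.5), (27,G2,15)
Step 2: Sum ranks within each group.
R_1 = 22.5 (n_1 = 4)
R_2 = 43.5 (n_2 = 4)
R_3 = 19 (n_3 = 3)
R_4 = 35 (n_4 = 4)
Step 3: H = 12/(N(N+1)) * sum(R_i^2/n_i) - 3(N+1)
     = 12/(15*16) * (22.5^2/4 + 43.5^2/4 + 19^2/3 + 35^2/4) - 3*16
     = 0.050000 * 1026.21 - 48
     = 3.310417.
Step 4: Ties present; correction factor C = 1 - 12/(15^3 - 15) = 0.996429. Corrected H = 3.310417 / 0.996429 = 3.322282.
Step 5: Under H0, H ~ chi^2(3); p-value = 0.344553.
Step 6: alpha = 0.1. fail to reject H0.

H = 3.3223, df = 3, p = 0.344553, fail to reject H0.


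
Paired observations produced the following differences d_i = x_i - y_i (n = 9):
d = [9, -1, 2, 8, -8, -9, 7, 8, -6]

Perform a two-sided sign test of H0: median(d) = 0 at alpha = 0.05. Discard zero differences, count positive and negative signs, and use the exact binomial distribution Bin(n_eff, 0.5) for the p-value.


Step 1: Discard zero differences. Original n = 9; n_eff = number of nonzero differences = 9.
Nonzero differences (with sign): +9, -1, +2, +8, -8, -9, +7, +8, -6
Step 2: Count signs: positive = 5, negative = 4.
Step 3: Under H0: P(positive) = 0.5, so the number of positives S ~ Bin(9, 0.5).
Step 4: Two-sided exact p-value = sum of Bin(9,0.5) probabilities at or below the observed probability = 1.000000.
Step 5: alpha = 0.05. fail to reject H0.

n_eff = 9, pos = 5, neg = 4, p = 1.000000, fail to reject H0.


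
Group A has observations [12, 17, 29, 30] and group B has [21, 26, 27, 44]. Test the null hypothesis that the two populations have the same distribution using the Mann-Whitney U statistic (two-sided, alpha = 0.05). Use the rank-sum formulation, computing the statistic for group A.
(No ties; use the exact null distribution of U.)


Step 1: Combine and sort all 8 observations; assign midranks.
sorted (value, group): (12,X), (17,X), (21,Y), (26,Y), (27,Y), (29,X), (30,X), (44,Y)
ranks: 12->1, 17->2, 21->3, 26->4, 27->5, 29->6, 30->7, 44->8
Step 2: Rank sum for X: R1 = 1 + 2 + 6 + 7 = 16.
Step 3: U_X = R1 - n1(n1+1)/2 = 16 - 4*5/2 = 16 - 10 = 6.
       U_Y = n1*n2 - U_X = 16 - 6 = 10.
Step 4: No ties, so the exact null distribution of U (based on enumerating the C(8,4) = 70 equally likely rank assignments) gives the two-sided p-value.
Step 5: p-value = 0.685714; compare to alpha = 0.05. fail to reject H0.

U_X = 6, p = 0.685714, fail to reject H0 at alpha = 0.05.


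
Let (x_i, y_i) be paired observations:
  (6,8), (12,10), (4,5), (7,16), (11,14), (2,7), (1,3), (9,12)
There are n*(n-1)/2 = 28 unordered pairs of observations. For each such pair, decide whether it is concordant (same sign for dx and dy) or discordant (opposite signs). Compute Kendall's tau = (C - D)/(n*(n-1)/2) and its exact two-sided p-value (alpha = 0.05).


Step 1: Enumerate the 28 unordered pairs (i,j) with i<j and classify each by sign(x_j-x_i) * sign(y_j-y_i).
  (1,2):dx=+6,dy=+2->C; (1,3):dx=-2,dy=-3->C; (1,4):dx=+1,dy=+8->C; (1,5):dx=+5,dy=+6->C
  (1,6):dx=-4,dy=-1->C; (1,7):dx=-5,dy=-5->C; (1,8):dx=+3,dy=+4->C; (2,3):dx=-8,dy=-5->C
  (2,4):dx=-5,dy=+6->D; (2,5):dx=-1,dy=+4->D; (2,6):dx=-10,dy=-3->C; (2,7):dx=-11,dy=-7->C
  (2,8):dx=-3,dy=+2->D; (3,4):dx=+3,dy=+11->C; (3,5):dx=+7,dy=+9->C; (3,6):dx=-2,dy=+2->D
  (3,7):dx=-3,dy=-2->C; (3,8):dx=+5,dy=+7->C; (4,5):dx=+4,dy=-2->D; (4,6):dx=-5,dy=-9->C
  (4,7):dx=-6,dy=-13->C; (4,8):dx=+2,dy=-4->D; (5,6):dx=-9,dy=-7->C; (5,7):dx=-10,dy=-11->C
  (5,8):dx=-2,dy=-2->C; (6,7):dx=-1,dy=-4->C; (6,8):dx=+7,dy=+5->C; (7,8):dx=+8,dy=+9->C
Step 2: C = 22, D = 6, total pairs = 28.
Step 3: tau = (C - D)/(n(n-1)/2) = (22 - 6)/28 = 0.571429.
Step 4: Exact two-sided p-value (enumerate n! = 40320 permutations of y under H0): p = 0.061012.
Step 5: alpha = 0.05. fail to reject H0.

tau_b = 0.5714 (C=22, D=6), p = 0.061012, fail to reject H0.


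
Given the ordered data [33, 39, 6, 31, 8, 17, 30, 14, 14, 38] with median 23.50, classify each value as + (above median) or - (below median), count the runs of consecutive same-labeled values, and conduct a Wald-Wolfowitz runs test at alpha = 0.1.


Step 1: Compute median = 23.50; label A = above, B = below.
Labels in order: AABABBABBA  (n_A = 5, n_B = 5)
Step 2: Count runs R = 7.
Step 3: Under H0 (random ordering), E[R] = 2*n_A*n_B/(n_A+n_B) + 1 = 2*5*5/10 + 1 = 6.0000.
        Var[R] = 2*n_A*n_B*(2*n_A*n_B - n_A - n_B) / ((n_A+n_B)^2 * (n_A+n_B-1)) = 2000/900 = 2.2222.
        SD[R] = 1.4907.
Step 4: Continuity-corrected z = (R - 0.5 - E[R]) / SD[R] = (7 - 0.5 - 6.0000) / 1.4907 = 0.3354.
Step 5: Two-sided p-value via normal approximation = 2*(1 - Phi(|z|)) = 0.737316.
Step 6: alpha = 0.1. fail to reject H0.

R = 7, z = 0.3354, p = 0.737316, fail to reject H0.


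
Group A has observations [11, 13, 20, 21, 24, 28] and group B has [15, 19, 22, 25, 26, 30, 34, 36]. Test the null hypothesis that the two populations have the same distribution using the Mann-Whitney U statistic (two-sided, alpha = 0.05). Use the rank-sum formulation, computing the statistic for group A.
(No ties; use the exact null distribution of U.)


Step 1: Combine and sort all 14 observations; assign midranks.
sorted (value, group): (11,X), (13,X), (15,Y), (19,Y), (20,X), (21,X), (22,Y), (24,X), (25,Y), (26,Y), (28,X), (30,Y), (34,Y), (36,Y)
ranks: 11->1, 13->2, 15->3, 19->4, 20->5, 21->6, 22->7, 24->8, 25->9, 26->10, 28->11, 30->12, 34->13, 36->14
Step 2: Rank sum for X: R1 = 1 + 2 + 5 + 6 + 8 + 11 = 33.
Step 3: U_X = R1 - n1(n1+1)/2 = 33 - 6*7/2 = 33 - 21 = 12.
       U_Y = n1*n2 - U_X = 48 - 12 = 36.
Step 4: No ties, so the exact null distribution of U (based on enumerating the C(14,6) = 3003 equally likely rank assignments) gives the two-sided p-value.
Step 5: p-value = 0.141858; compare to alpha = 0.05. fail to reject H0.

U_X = 12, p = 0.141858, fail to reject H0 at alpha = 0.05.


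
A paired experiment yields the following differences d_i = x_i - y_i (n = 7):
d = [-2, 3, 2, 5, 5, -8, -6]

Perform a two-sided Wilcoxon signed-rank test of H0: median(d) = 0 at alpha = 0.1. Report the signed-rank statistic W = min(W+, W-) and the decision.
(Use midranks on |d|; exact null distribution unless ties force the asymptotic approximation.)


Step 1: Drop any zero differences (none here) and take |d_i|.
|d| = [2, 3, 2, 5, 5, 8, 6]
Step 2: Midrank |d_i| (ties get averaged ranks).
ranks: |2|->1.5, |3|->3, |2|->1.5, |5|->4.5, |5|->4.5, |8|->7, |6|->6
Step 3: Attach original signs; sum ranks with positive sign and with negative sign.
W+ = 3 + 1.5 + 4.5 + 4.5 = 13.5
W- = 1.5 + 7 + 6 = 14.5
(Check: W+ + W- = 28 should equal n(n+1)/2 = 28.)
Step 4: Test statistic W = min(W+, W-) = 13.5.
Step 5: Ties in |d|, so use the tie-corrected normal approximation.
        E[W] = n(n+1)/4 = 7*8/4 = 14.
        Tie groups: |d|=2 (t=2), |d|=5 (t=2); sum(t^3 - t) = 12.
        Var[W] = n(n+1)(2n+1)/24 - sum(t^3-t)/48 = 840/24 - 12/48 = 34.75.
        z = (W - E[W]) / sqrt(Var[W]) = (13.5 - 14) / 5.8949 = -0.0848.
        Two-sided p = 2*Phi(z) = 0.932405.
Step 6: alpha = 0.1. fail to reject H0.

W+ = 13.5, W- = 14.5, W = min = 13.5, p = 0.932405, fail to reject H0.


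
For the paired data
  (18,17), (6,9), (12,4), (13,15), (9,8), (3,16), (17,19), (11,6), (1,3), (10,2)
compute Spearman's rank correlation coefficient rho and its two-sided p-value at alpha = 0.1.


Step 1: Rank x and y separately (midranks; no ties here).
rank(x): 18->10, 6->3, 12->7, 13->8, 9->4, 3->2, 17->9, 11->6, 1->1, 10->5
rank(y): 17->9, 9->6, 4->3, 15->7, 8->5, 16->8, 19->10, 6->4, 3->2, 2->1
Step 2: d_i = R_x(i) - R_y(i); compute d_i^2.
  (10-9)^2=1, (3-6)^2=9, (7-3)^2=16, (8-7)^2=1, (4-5)^2=1, (2-8)^2=36, (9-10)^2=1, (6-4)^2=4, (1-2)^2=1, (5-1)^2=16
sum(d^2) = 86.
Step 3: rho = 1 - 6*86 / (10*(10^2 - 1)) = 1 - 516/990 = 0.478788.
Step 4: Under H0, t = rho * sqrt((n-2)/(1-rho^2)) = 1.5425 ~ t(8).
Step 5: Two-sided p-value from the t-distribution with 8 df = 0.161523.
Step 6: alpha = 0.1. fail to reject H0.

rho = 0.4788, p = 0.161523, fail to reject H0 at alpha = 0.1.


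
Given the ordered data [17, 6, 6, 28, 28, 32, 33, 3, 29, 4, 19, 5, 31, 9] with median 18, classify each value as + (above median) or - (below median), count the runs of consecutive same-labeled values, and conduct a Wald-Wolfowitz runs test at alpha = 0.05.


Step 1: Compute median = 18; label A = above, B = below.
Labels in order: BBBAAAABABABAB  (n_A = 7, n_B = 7)
Step 2: Count runs R = 9.
Step 3: Under H0 (random ordering), E[R] = 2*n_A*n_B/(n_A+n_B) + 1 = 2*7*7/14 + 1 = 8.0000.
        Var[R] = 2*n_A*n_B*(2*n_A*n_B - n_A - n_B) / ((n_A+n_B)^2 * (n_A+n_B-1)) = 8232/2548 = 3.2308.
        SD[R] = 1.7974.
Step 4: Continuity-corrected z = (R - 0.5 - E[R]) / SD[R] = (9 - 0.5 - 8.0000) / 1.7974 = 0.2782.
Step 5: Two-sided p-value via normal approximation = 2*(1 - Phi(|z|)) = 0.780879.
Step 6: alpha = 0.05. fail to reject H0.

R = 9, z = 0.2782, p = 0.780879, fail to reject H0.


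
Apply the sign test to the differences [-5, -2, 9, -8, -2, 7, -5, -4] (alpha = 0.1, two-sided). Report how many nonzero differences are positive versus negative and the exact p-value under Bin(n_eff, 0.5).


Step 1: Discard zero differences. Original n = 8; n_eff = number of nonzero differences = 8.
Nonzero differences (with sign): -5, -2, +9, -8, -2, +7, -5, -4
Step 2: Count signs: positive = 2, negative = 6.
Step 3: Under H0: P(positive) = 0.5, so the number of positives S ~ Bin(8, 0.5).
Step 4: Two-sided exact p-value = sum of Bin(8,0.5) probabilities at or below the observed probability = 0.289062.
Step 5: alpha = 0.1. fail to reject H0.

n_eff = 8, pos = 2, neg = 6, p = 0.289062, fail to reject H0.


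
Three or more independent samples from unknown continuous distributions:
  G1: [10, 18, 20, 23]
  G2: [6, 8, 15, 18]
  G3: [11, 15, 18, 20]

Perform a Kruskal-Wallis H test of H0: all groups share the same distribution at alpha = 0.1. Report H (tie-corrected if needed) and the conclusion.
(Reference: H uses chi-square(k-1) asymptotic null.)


Step 1: Combine all N = 12 observations and assign midranks.
sorted (value, group, rank): (6,G2,1), (8,G2,2), (10,G1,3), (11,G3,4), (15,G2,5.5), (15,G3,5.5), (18,G1,8), (18,G2,8), (18,G3,8), (20,G1,10.5), (20,G3,10.5), (23,G1,12)
Step 2: Sum ranks within each group.
R_1 = 33.5 (n_1 = 4)
R_2 = 16.5 (n_2 = 4)
R_3 = 28 (n_3 = 4)
Step 3: H = 12/(N(N+1)) * sum(R_i^2/n_i) - 3(N+1)
     = 12/(12*13) * (33.5^2/4 + 16.5^2/4 + 28^2/4) - 3*13
     = 0.076923 * 544.625 - 39
     = 2.894231.
Step 4: Ties present; correction factor C = 1 - 36/(12^3 - 12) = 0.979021. Corrected H = 2.894231 / 0.979021 = 2.956250.
Step 5: Under H0, H ~ chi^2(2); p-value = 0.228065.
Step 6: alpha = 0.1. fail to reject H0.

H = 2.9563, df = 2, p = 0.228065, fail to reject H0.


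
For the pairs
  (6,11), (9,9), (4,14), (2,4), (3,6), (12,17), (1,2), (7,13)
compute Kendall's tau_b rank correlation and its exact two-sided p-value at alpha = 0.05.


Step 1: Enumerate the 28 unordered pairs (i,j) with i<j and classify each by sign(x_j-x_i) * sign(y_j-y_i).
  (1,2):dx=+3,dy=-2->D; (1,3):dx=-2,dy=+3->D; (1,4):dx=-4,dy=-7->C; (1,5):dx=-3,dy=-5->C
  (1,6):dx=+6,dy=+6->C; (1,7):dx=-5,dy=-9->C; (1,8):dx=+1,dy=+2->C; (2,3):dx=-5,dy=+5->D
  (2,4):dx=-7,dy=-5->C; (2,5):dx=-6,dy=-3->C; (2,6):dx=+3,dy=+8->C; (2,7):dx=-8,dy=-7->C
  (2,8):dx=-2,dy=+4->D; (3,4):dx=-2,dy=-10->C; (3,5):dx=-1,dy=-8->C; (3,6):dx=+8,dy=+3->C
  (3,7):dx=-3,dy=-12->C; (3,8):dx=+3,dy=-1->D; (4,5):dx=+1,dy=+2->C; (4,6):dx=+10,dy=+13->C
  (4,7):dx=-1,dy=-2->C; (4,8):dx=+5,dy=+9->C; (5,6):dx=+9,dy=+11->C; (5,7):dx=-2,dy=-4->C
  (5,8):dx=+4,dy=+7->C; (6,7):dx=-11,dy=-15->C; (6,8):dx=-5,dy=-4->C; (7,8):dx=+6,dy=+11->C
Step 2: C = 23, D = 5, total pairs = 28.
Step 3: tau = (C - D)/(n(n-1)/2) = (23 - 5)/28 = 0.642857.
Step 4: Exact two-sided p-value (enumerate n! = 40320 permutations of y under H0): p = 0.031151.
Step 5: alpha = 0.05. reject H0.

tau_b = 0.6429 (C=23, D=5), p = 0.031151, reject H0.
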